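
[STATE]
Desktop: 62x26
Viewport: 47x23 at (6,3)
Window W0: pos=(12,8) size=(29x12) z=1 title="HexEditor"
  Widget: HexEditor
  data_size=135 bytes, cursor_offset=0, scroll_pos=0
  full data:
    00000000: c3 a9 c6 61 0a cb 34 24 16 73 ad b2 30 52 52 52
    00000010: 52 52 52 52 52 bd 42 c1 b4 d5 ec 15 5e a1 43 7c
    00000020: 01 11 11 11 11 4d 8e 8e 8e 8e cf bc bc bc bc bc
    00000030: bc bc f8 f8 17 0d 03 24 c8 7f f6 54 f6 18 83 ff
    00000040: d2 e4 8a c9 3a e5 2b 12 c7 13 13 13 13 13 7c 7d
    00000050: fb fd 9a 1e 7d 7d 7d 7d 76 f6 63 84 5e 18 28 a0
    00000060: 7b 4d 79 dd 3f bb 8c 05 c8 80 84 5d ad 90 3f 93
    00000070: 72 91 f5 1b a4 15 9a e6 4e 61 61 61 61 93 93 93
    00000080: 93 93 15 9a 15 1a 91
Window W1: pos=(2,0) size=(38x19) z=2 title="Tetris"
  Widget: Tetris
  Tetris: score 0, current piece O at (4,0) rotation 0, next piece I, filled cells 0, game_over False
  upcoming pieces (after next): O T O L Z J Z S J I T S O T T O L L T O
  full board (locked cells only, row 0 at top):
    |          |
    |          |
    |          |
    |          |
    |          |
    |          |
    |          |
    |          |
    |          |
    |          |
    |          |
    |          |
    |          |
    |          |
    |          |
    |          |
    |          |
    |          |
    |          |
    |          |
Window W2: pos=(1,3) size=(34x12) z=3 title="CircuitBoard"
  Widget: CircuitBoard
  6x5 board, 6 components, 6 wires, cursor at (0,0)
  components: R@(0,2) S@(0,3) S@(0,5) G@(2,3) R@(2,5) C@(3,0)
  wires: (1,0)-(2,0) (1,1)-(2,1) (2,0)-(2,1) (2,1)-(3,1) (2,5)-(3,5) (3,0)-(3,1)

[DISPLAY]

━━━━━━━━━━━━━━━━━━━━━━━━━━━━┓    ┃             
cuitBoard                   ┃    ┃             
────────────────────────────┨    ┃             
 1 2 3 4 5                  ┃    ┃             
.]      R   S       S       ┃    ┃             
                            ┃    ┃┓            
·   ·                       ┃    ┃┃            
│   │                       ┃    ┃┨            
· ─ ·       G       R       ┃    ┃┃            
    │               │       ┃    ┃┃            
C ─ ·               ·       ┃    ┃┃            
━━━━━━━━━━━━━━━━━━━━━━━━━━━━┛    ┃┃            
       │                         ┃┃            
       │                         ┃┃            
       │                         ┃┃            
━━━━━━━━━━━━━━━━━━━━━━━━━━━━━━━━━┛┃            
      ┗━━━━━━━━━━━━━━━━━━━━━━━━━━━┛            
                                               
                                               
                                               
                                               
                                               
                                               


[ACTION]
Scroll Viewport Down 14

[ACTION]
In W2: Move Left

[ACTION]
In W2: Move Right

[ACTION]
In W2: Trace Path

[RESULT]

━━━━━━━━━━━━━━━━━━━━━━━━━━━━┓    ┃             
cuitBoard                   ┃    ┃             
────────────────────────────┨    ┃             
 1 2 3 4 5                  ┃    ┃             
   [.]  R   S       S       ┃    ┃             
                            ┃    ┃┓            
·   ·                       ┃    ┃┃            
│   │                       ┃    ┃┨            
· ─ ·       G       R       ┃    ┃┃            
    │               │       ┃    ┃┃            
C ─ ·               ·       ┃    ┃┃            
━━━━━━━━━━━━━━━━━━━━━━━━━━━━┛    ┃┃            
       │                         ┃┃            
       │                         ┃┃            
       │                         ┃┃            
━━━━━━━━━━━━━━━━━━━━━━━━━━━━━━━━━┛┃            
      ┗━━━━━━━━━━━━━━━━━━━━━━━━━━━┛            
                                               
                                               
                                               
                                               
                                               
                                               


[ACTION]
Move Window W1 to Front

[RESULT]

       │Next:                    ┃             
       │████                     ┃             
       │                         ┃             
       │                         ┃             
       │                         ┃             
       │                         ┃┓            
       │Score:                   ┃┃            
       │0                        ┃┨            
       │                         ┃┃            
       │                         ┃┃            
       │                         ┃┃            
       │                         ┃┃            
       │                         ┃┃            
       │                         ┃┃            
       │                         ┃┃            
━━━━━━━━━━━━━━━━━━━━━━━━━━━━━━━━━┛┃            
      ┗━━━━━━━━━━━━━━━━━━━━━━━━━━━┛            
                                               
                                               
                                               
                                               
                                               
                                               


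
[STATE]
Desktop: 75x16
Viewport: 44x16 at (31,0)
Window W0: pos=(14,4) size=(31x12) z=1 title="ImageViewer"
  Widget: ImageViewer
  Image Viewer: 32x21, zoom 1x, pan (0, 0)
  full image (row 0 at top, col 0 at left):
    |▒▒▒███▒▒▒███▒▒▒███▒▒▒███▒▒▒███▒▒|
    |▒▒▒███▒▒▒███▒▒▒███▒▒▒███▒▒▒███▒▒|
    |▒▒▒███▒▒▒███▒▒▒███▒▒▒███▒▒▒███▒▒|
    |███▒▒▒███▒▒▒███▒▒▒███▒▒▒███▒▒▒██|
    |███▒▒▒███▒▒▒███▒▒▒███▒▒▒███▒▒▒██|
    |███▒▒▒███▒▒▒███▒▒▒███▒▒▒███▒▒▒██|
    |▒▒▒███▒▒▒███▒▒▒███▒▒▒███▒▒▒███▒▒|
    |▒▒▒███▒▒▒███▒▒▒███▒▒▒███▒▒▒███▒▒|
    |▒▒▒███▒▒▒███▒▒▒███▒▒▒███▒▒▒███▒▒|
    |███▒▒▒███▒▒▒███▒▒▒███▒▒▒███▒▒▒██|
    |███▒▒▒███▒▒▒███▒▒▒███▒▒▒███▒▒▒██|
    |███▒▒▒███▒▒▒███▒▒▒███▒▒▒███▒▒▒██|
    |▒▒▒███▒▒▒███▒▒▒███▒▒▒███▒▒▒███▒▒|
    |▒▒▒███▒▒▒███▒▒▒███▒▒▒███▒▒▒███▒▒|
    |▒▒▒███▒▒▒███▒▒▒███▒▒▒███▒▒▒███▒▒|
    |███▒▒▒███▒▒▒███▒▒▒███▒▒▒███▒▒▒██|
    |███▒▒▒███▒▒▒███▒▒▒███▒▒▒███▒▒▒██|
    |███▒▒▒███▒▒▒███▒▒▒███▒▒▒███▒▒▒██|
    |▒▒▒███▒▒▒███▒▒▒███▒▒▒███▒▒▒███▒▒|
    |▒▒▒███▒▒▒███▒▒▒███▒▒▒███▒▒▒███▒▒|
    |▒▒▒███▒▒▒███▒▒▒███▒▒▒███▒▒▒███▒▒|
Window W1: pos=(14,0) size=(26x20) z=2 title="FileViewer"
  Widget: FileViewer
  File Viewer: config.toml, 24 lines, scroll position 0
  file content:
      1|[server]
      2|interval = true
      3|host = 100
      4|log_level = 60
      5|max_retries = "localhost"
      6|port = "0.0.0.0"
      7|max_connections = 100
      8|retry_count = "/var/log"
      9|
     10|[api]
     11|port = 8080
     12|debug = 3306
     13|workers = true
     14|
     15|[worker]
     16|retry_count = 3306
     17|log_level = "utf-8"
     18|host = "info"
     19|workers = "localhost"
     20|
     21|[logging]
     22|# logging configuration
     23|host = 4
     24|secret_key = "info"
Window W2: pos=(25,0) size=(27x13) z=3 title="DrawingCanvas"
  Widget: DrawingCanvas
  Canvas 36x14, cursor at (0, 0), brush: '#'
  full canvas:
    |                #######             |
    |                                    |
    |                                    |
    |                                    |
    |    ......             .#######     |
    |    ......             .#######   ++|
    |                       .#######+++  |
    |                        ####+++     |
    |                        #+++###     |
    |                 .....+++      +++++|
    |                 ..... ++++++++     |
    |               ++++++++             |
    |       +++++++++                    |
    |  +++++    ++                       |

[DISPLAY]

━━━━━━━━━━━━━━━━━━━━┓                       
ingCanvas           ┃                       
────────────────────┨                       
           #######  ┃                       
                    ┃                       
                    ┃                       
                    ┃                       
.....             .#┃                       
.....             .#┃                       
                  .#┃                       
                   #┃                       
                   #┃                       
━━━━━━━━━━━━━━━━━━━━┛                       
       ░┃▒▒██┃                              
       ░┃▒▒██┃                              
       ░┃━━━━┛                              


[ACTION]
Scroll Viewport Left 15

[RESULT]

━━━━━━━━━┏━━━━━━━━━━━━━━━━━━━━━━━━━┓        
FileViewe┃ DrawingCanvas           ┃        
─────────┠─────────────────────────┨        
server]  ┃+               #######  ┃        
nterval =┃                         ┃        
ost = 100┃                         ┃        
og_level ┃                         ┃        
ax_retrie┃    ......             .#┃        
ort = "0.┃    ......             .#┃        
ax_connec┃                       .#┃        
etry_coun┃                        #┃        
         ┃                        #┃        
api]     ┗━━━━━━━━━━━━━━━━━━━━━━━━━┛        
ort = 8080            ░┃▒▒██┃               
ebug = 3306           ░┃▒▒██┃               
orkers = true         ░┃━━━━┛               


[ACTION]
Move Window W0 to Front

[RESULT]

━━━━━━━━━┏━━━━━━━━━━━━━━━━━━━━━━━━━┓        
FileViewe┃ DrawingCanvas           ┃        
─────────┠─────────────────────────┨        
server]  ┃+               #######  ┃        
━━━━━━━━━━━━━━━━━━━━━━━━━━━━┓      ┃        
ImageViewer                 ┃      ┃        
────────────────────────────┨      ┃        
▒▒███▒▒▒███▒▒▒███▒▒▒███▒▒▒██┃    .#┃        
▒▒███▒▒▒███▒▒▒███▒▒▒███▒▒▒██┃    .#┃        
▒▒███▒▒▒███▒▒▒███▒▒▒███▒▒▒██┃    .#┃        
██▒▒▒███▒▒▒███▒▒▒███▒▒▒███▒▒┃     #┃        
██▒▒▒███▒▒▒███▒▒▒███▒▒▒███▒▒┃     #┃        
██▒▒▒███▒▒▒███▒▒▒███▒▒▒███▒▒┃━━━━━━┛        
▒▒███▒▒▒███▒▒▒███▒▒▒███▒▒▒██┃               
▒▒███▒▒▒███▒▒▒███▒▒▒███▒▒▒██┃               
━━━━━━━━━━━━━━━━━━━━━━━━━━━━┛               


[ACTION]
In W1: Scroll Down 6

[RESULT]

━━━━━━━━━┏━━━━━━━━━━━━━━━━━━━━━━━━━┓        
FileViewe┃ DrawingCanvas           ┃        
─────────┠─────────────────────────┨        
ax_connec┃+               #######  ┃        
━━━━━━━━━━━━━━━━━━━━━━━━━━━━┓      ┃        
ImageViewer                 ┃      ┃        
────────────────────────────┨      ┃        
▒▒███▒▒▒███▒▒▒███▒▒▒███▒▒▒██┃    .#┃        
▒▒███▒▒▒███▒▒▒███▒▒▒███▒▒▒██┃    .#┃        
▒▒███▒▒▒███▒▒▒███▒▒▒███▒▒▒██┃    .#┃        
██▒▒▒███▒▒▒███▒▒▒███▒▒▒███▒▒┃     #┃        
██▒▒▒███▒▒▒███▒▒▒███▒▒▒███▒▒┃     #┃        
██▒▒▒███▒▒▒███▒▒▒███▒▒▒███▒▒┃━━━━━━┛        
▒▒███▒▒▒███▒▒▒███▒▒▒███▒▒▒██┃               
▒▒███▒▒▒███▒▒▒███▒▒▒███▒▒▒██┃               
━━━━━━━━━━━━━━━━━━━━━━━━━━━━┛               


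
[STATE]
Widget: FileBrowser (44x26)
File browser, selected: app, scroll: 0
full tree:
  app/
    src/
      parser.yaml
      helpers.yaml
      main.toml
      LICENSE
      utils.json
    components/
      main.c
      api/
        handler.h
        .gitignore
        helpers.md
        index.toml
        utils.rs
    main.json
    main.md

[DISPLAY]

> [-] app/                                  
    [+] src/                                
    [+] components/                         
    main.json                               
    main.md                                 
                                            
                                            
                                            
                                            
                                            
                                            
                                            
                                            
                                            
                                            
                                            
                                            
                                            
                                            
                                            
                                            
                                            
                                            
                                            
                                            
                                            


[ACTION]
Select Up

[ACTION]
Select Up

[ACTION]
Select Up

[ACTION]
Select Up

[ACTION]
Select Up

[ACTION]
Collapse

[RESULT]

> [+] app/                                  
                                            
                                            
                                            
                                            
                                            
                                            
                                            
                                            
                                            
                                            
                                            
                                            
                                            
                                            
                                            
                                            
                                            
                                            
                                            
                                            
                                            
                                            
                                            
                                            
                                            


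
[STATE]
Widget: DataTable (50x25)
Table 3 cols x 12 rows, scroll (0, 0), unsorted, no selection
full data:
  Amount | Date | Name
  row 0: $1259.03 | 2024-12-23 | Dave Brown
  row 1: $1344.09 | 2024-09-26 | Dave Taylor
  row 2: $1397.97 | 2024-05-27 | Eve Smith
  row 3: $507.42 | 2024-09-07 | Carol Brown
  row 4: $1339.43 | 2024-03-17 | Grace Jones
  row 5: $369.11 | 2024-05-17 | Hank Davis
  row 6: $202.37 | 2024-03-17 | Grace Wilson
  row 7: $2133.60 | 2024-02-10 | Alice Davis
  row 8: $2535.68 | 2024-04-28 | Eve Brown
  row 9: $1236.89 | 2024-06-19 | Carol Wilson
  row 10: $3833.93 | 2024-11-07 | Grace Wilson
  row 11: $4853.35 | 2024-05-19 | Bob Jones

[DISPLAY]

Amount  │Date      │Name                          
────────┼──────────┼────────────                  
$1259.03│2024-12-23│Dave Brown                    
$1344.09│2024-09-26│Dave Taylor                   
$1397.97│2024-05-27│Eve Smith                     
$507.42 │2024-09-07│Carol Brown                   
$1339.43│2024-03-17│Grace Jones                   
$369.11 │2024-05-17│Hank Davis                    
$202.37 │2024-03-17│Grace Wilson                  
$2133.60│2024-02-10│Alice Davis                   
$2535.68│2024-04-28│Eve Brown                     
$1236.89│2024-06-19│Carol Wilson                  
$3833.93│2024-11-07│Grace Wilson                  
$4853.35│2024-05-19│Bob Jones                     
                                                  
                                                  
                                                  
                                                  
                                                  
                                                  
                                                  
                                                  
                                                  
                                                  
                                                  


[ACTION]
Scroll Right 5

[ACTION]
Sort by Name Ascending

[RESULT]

Amount  │Date      │Name       ▲                  
────────┼──────────┼────────────                  
$2133.60│2024-02-10│Alice Davis                   
$4853.35│2024-05-19│Bob Jones                     
$507.42 │2024-09-07│Carol Brown                   
$1236.89│2024-06-19│Carol Wilson                  
$1259.03│2024-12-23│Dave Brown                    
$1344.09│2024-09-26│Dave Taylor                   
$2535.68│2024-04-28│Eve Brown                     
$1397.97│2024-05-27│Eve Smith                     
$1339.43│2024-03-17│Grace Jones                   
$202.37 │2024-03-17│Grace Wilson                  
$3833.93│2024-11-07│Grace Wilson                  
$369.11 │2024-05-17│Hank Davis                    
                                                  
                                                  
                                                  
                                                  
                                                  
                                                  
                                                  
                                                  
                                                  
                                                  
                                                  


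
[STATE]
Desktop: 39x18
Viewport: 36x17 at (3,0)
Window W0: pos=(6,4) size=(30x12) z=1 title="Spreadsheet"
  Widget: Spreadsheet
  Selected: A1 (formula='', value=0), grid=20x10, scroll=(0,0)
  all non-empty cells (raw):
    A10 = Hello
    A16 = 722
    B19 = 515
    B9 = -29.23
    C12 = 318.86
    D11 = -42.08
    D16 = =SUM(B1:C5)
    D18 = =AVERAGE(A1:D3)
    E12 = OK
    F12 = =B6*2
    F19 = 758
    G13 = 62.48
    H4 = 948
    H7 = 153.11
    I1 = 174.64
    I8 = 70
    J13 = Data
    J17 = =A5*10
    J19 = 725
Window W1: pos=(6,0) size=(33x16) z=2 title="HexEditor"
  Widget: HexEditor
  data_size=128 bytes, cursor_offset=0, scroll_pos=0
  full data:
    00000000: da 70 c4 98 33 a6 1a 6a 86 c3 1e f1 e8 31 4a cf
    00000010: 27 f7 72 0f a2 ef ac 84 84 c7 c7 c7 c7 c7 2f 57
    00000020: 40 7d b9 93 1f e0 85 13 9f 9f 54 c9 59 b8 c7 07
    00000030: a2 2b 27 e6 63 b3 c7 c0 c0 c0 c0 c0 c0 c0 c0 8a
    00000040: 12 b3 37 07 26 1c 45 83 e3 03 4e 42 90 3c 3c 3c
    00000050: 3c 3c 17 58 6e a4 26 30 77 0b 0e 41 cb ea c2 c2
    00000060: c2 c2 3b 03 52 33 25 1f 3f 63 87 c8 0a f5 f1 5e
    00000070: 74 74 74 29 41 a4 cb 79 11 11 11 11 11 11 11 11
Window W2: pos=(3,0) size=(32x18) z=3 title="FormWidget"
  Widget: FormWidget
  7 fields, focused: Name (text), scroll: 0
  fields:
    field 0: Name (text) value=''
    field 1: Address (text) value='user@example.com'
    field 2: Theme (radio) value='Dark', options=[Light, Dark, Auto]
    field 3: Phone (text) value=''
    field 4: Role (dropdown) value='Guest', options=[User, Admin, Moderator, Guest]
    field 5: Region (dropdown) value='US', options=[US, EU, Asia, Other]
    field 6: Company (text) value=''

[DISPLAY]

┏━━━━━━━━━━━━━━━━━━━━━━━━━━━━━━┓━━━┓
┃ FormWidget                   ┃   ┃
┠──────────────────────────────┨───┨
┃> Name:       [              ]┃1a ┃
┃  Address:    [user@example.c]┃ac ┃
┃  Theme:      ( ) Light  (●) D┃85 ┃
┃  Phone:      [              ]┃c7 ┃
┃  Role:       [Guest        ▼]┃45 ┃
┃  Region:     [US           ▼]┃26 ┃
┃  Company:    [              ]┃25 ┃
┃                              ┃cb ┃
┃                              ┃   ┃
┃                              ┃   ┃
┃                              ┃   ┃
┃                              ┃   ┃
┃                              ┃━━━┛
┃                              ┃    


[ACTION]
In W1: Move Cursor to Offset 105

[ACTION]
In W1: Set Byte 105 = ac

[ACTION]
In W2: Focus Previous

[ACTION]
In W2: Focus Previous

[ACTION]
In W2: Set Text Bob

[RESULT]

┏━━━━━━━━━━━━━━━━━━━━━━━━━━━━━━┓━━━┓
┃ FormWidget                   ┃   ┃
┠──────────────────────────────┨───┨
┃  Name:       [              ]┃1a ┃
┃  Address:    [user@example.c]┃ac ┃
┃  Theme:      ( ) Light  (●) D┃85 ┃
┃  Phone:      [              ]┃c7 ┃
┃  Role:       [Guest        ▼]┃45 ┃
┃> Region:     [US           ▼]┃26 ┃
┃  Company:    [              ]┃25 ┃
┃                              ┃cb ┃
┃                              ┃   ┃
┃                              ┃   ┃
┃                              ┃   ┃
┃                              ┃   ┃
┃                              ┃━━━┛
┃                              ┃    


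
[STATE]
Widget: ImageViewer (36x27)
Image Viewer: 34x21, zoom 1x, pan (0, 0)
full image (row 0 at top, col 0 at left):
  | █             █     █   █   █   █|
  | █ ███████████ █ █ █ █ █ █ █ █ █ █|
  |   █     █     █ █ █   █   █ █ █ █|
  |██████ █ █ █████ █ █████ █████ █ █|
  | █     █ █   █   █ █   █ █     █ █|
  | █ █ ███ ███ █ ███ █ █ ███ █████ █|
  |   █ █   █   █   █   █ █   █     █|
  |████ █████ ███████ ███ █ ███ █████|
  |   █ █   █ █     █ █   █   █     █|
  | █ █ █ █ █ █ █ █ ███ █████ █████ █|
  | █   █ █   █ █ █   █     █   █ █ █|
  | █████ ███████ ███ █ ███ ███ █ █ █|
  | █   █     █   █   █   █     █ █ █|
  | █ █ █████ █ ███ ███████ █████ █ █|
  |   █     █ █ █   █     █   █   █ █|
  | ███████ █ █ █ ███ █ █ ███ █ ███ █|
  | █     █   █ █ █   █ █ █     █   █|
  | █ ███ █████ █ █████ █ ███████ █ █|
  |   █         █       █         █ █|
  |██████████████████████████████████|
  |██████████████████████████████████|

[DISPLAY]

 █             █     █   █   █   █  
 █ ███████████ █ █ █ █ █ █ █ █ █ █  
   █     █     █ █ █   █   █ █ █ █  
██████ █ █ █████ █ █████ █████ █ █  
 █     █ █   █   █ █   █ █     █ █  
 █ █ ███ ███ █ ███ █ █ ███ █████ █  
   █ █   █   █   █   █ █   █     █  
████ █████ ███████ ███ █ ███ █████  
   █ █   █ █     █ █   █   █     █  
 █ █ █ █ █ █ █ █ ███ █████ █████ █  
 █   █ █   █ █ █   █     █   █ █ █  
 █████ ███████ ███ █ ███ ███ █ █ █  
 █   █     █   █   █   █     █ █ █  
 █ █ █████ █ ███ ███████ █████ █ █  
   █     █ █ █   █     █   █   █ █  
 ███████ █ █ █ ███ █ █ ███ █ ███ █  
 █     █   █ █ █   █ █ █     █   █  
 █ ███ █████ █ █████ █ ███████ █ █  
   █         █       █         █ █  
██████████████████████████████████  
██████████████████████████████████  
                                    
                                    
                                    
                                    
                                    
                                    


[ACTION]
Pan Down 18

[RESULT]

   █         █       █         █ █  
██████████████████████████████████  
██████████████████████████████████  
                                    
                                    
                                    
                                    
                                    
                                    
                                    
                                    
                                    
                                    
                                    
                                    
                                    
                                    
                                    
                                    
                                    
                                    
                                    
                                    
                                    
                                    
                                    
                                    


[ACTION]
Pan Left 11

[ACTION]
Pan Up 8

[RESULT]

 █   █ █   █ █ █   █     █   █ █ █  
 █████ ███████ ███ █ ███ ███ █ █ █  
 █   █     █   █   █   █     █ █ █  
 █ █ █████ █ ███ ███████ █████ █ █  
   █     █ █ █   █     █   █   █ █  
 ███████ █ █ █ ███ █ █ ███ █ ███ █  
 █     █   █ █ █   █ █ █     █   █  
 █ ███ █████ █ █████ █ ███████ █ █  
   █         █       █         █ █  
██████████████████████████████████  
██████████████████████████████████  
                                    
                                    
                                    
                                    
                                    
                                    
                                    
                                    
                                    
                                    
                                    
                                    
                                    
                                    
                                    
                                    


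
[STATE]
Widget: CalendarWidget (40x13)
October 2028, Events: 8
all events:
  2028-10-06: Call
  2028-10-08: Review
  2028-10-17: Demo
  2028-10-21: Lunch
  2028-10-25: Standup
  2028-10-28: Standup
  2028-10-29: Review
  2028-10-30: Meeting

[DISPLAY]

              October 2028              
Mo Tu We Th Fr Sa Su                    
                   1                    
 2  3  4  5  6*  7  8*                  
 9 10 11 12 13 14 15                    
16 17* 18 19 20 21* 22                  
23 24 25* 26 27 28* 29*                 
30* 31                                  
                                        
                                        
                                        
                                        
                                        


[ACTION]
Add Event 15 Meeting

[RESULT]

              October 2028              
Mo Tu We Th Fr Sa Su                    
                   1                    
 2  3  4  5  6*  7  8*                  
 9 10 11 12 13 14 15*                   
16 17* 18 19 20 21* 22                  
23 24 25* 26 27 28* 29*                 
30* 31                                  
                                        
                                        
                                        
                                        
                                        


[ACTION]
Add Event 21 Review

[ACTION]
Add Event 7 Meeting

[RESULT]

              October 2028              
Mo Tu We Th Fr Sa Su                    
                   1                    
 2  3  4  5  6*  7*  8*                 
 9 10 11 12 13 14 15*                   
16 17* 18 19 20 21* 22                  
23 24 25* 26 27 28* 29*                 
30* 31                                  
                                        
                                        
                                        
                                        
                                        


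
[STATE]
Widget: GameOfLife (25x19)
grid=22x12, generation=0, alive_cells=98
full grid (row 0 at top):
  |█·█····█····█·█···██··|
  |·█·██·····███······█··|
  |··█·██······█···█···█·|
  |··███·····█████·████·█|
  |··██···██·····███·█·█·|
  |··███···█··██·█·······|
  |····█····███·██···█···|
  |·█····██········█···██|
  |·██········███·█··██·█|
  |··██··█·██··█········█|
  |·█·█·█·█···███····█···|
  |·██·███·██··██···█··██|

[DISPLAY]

Gen: 0                   
█·█····█····█·█···██··   
·█·██·····███······█··   
··█·██······█···█···█·   
··███·····█████·████·█   
··██···██·····███·█·█·   
··███···█··██·█·······   
····█····███·██···█···   
·█····██········█···██   
·██········███·█··██·█   
··██··█·██··█········█   
·█·█·█·█···███····█···   
·██·███·██··██···█··██   
                         
                         
                         
                         
                         
                         


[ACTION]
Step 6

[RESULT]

Gen: 6                   
··················██··   
·····███·····███··██··   
·····██·██····██····█·   
·····██·██··█··█······   
·····█··█····██···█·█·   
·············█·█····█·   
···············█····██   
·······██······██·····   
················██····   
····████··············   
·█·····█··············   
·█····················   
                         
                         
                         
                         
                         
                         


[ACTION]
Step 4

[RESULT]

Gen: 10                  
··············█···██··   
····██··██···█····███·   
···███··██··········██   
········███···········   
········██··██········   
········█···██········   
············██········   
······███····█·██·····   
····██·██·····█·······   
···█·····█·····██·····   
····██·██·············   
······················   
                         
                         
                         
                         
                         
                         


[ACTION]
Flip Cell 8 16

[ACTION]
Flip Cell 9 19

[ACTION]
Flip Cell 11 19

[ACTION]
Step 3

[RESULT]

Gen: 13                  
······················   
······███············█   
····██···█··········██   
····█··█·█·███········   
······█···█··█········   
·······█·█·█··········   
·····█····█·····█·····   
····█···········█·····   
···█······█··█···█····   
·····█████····███·····   
······················   
······················   
                         
                         
                         
                         
                         
                         


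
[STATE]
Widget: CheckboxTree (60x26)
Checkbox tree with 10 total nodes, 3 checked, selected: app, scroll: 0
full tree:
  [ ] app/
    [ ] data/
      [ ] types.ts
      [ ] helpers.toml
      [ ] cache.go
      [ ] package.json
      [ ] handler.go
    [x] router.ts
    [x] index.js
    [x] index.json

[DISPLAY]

>[-] app/                                                   
   [ ] data/                                                
     [ ] types.ts                                           
     [ ] helpers.toml                                       
     [ ] cache.go                                           
     [ ] package.json                                       
     [ ] handler.go                                         
   [x] router.ts                                            
   [x] index.js                                             
   [x] index.json                                           
                                                            
                                                            
                                                            
                                                            
                                                            
                                                            
                                                            
                                                            
                                                            
                                                            
                                                            
                                                            
                                                            
                                                            
                                                            
                                                            


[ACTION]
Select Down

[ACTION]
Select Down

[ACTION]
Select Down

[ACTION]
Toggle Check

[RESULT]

 [-] app/                                                   
   [-] data/                                                
     [ ] types.ts                                           
>    [x] helpers.toml                                       
     [ ] cache.go                                           
     [ ] package.json                                       
     [ ] handler.go                                         
   [x] router.ts                                            
   [x] index.js                                             
   [x] index.json                                           
                                                            
                                                            
                                                            
                                                            
                                                            
                                                            
                                                            
                                                            
                                                            
                                                            
                                                            
                                                            
                                                            
                                                            
                                                            
                                                            


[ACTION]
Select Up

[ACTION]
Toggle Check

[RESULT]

 [-] app/                                                   
   [-] data/                                                
>    [x] types.ts                                           
     [x] helpers.toml                                       
     [ ] cache.go                                           
     [ ] package.json                                       
     [ ] handler.go                                         
   [x] router.ts                                            
   [x] index.js                                             
   [x] index.json                                           
                                                            
                                                            
                                                            
                                                            
                                                            
                                                            
                                                            
                                                            
                                                            
                                                            
                                                            
                                                            
                                                            
                                                            
                                                            
                                                            
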